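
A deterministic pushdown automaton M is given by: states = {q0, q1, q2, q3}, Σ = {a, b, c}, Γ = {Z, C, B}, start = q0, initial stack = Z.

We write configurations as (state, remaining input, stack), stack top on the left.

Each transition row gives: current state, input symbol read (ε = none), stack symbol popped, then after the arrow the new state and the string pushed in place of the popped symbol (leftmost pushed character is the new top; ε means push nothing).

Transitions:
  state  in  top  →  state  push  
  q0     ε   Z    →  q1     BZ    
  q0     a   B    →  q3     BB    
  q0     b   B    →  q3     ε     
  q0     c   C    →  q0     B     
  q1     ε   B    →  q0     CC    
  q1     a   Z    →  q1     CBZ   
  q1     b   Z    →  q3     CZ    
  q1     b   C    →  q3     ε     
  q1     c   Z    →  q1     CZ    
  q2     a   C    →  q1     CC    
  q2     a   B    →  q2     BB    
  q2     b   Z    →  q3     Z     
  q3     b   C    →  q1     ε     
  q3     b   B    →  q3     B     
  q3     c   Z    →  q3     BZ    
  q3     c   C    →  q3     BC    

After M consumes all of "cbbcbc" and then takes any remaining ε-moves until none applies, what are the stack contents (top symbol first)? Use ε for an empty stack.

(q0, cbbcbc, Z)
  ε-move, top Z: go to q1, push BZ → (q1, cbbcbc, BZ)
  ε-move, top B: go to q0, push CC → (q0, cbbcbc, CCZ)
  read c, top C: go to q0, push B → (q0, bbcbc, BCZ)
  read b, top B: go to q3, push ε → (q3, bcbc, CZ)
  read b, top C: go to q1, push ε → (q1, cbc, Z)
  read c, top Z: go to q1, push CZ → (q1, bc, CZ)
  read b, top C: go to q3, push ε → (q3, c, Z)
  read c, top Z: go to q3, push BZ → (q3, ε, BZ)
All input consumed in state q3 with stack BZ.

BZ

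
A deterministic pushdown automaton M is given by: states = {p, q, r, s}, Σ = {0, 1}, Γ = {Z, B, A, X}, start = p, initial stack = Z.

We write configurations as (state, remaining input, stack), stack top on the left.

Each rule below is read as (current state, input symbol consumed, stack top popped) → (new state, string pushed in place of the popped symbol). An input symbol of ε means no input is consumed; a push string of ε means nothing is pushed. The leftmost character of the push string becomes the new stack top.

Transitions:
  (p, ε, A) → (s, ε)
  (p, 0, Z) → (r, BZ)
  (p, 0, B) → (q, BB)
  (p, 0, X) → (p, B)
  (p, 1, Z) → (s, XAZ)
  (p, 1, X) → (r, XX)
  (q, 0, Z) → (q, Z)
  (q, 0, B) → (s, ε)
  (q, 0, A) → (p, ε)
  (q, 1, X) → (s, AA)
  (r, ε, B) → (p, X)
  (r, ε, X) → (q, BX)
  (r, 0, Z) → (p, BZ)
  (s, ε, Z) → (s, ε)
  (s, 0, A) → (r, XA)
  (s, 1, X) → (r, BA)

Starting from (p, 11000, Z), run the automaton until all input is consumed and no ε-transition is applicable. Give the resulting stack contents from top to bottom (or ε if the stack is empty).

(p, 11000, Z)
  read 1, top Z: go to s, push XAZ → (s, 1000, XAZ)
  read 1, top X: go to r, push BA → (r, 000, BAAZ)
  ε-move, top B: go to p, push X → (p, 000, XAAZ)
  read 0, top X: go to p, push B → (p, 00, BAAZ)
  read 0, top B: go to q, push BB → (q, 0, BBAAZ)
  read 0, top B: go to s, push ε → (s, ε, BAAZ)
All input consumed in state s with stack BAAZ.

BAAZ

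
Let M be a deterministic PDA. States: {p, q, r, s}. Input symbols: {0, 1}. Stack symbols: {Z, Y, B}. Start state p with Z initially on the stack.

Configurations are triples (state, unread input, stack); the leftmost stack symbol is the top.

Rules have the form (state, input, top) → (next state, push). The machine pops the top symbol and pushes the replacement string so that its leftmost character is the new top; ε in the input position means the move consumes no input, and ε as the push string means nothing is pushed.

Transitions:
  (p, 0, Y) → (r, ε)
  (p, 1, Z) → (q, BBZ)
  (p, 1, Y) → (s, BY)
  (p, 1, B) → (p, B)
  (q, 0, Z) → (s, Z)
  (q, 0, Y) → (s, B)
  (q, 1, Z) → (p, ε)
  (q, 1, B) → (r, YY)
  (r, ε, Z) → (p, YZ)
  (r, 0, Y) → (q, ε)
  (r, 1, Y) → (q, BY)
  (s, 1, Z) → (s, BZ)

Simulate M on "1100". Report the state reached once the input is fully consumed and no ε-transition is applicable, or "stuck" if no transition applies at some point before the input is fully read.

s

(p, 1100, Z)
  read 1, top Z: go to q, push BBZ → (q, 100, BBZ)
  read 1, top B: go to r, push YY → (r, 00, YYBZ)
  read 0, top Y: go to q, push ε → (q, 0, YBZ)
  read 0, top Y: go to s, push B → (s, ε, BBZ)
All input consumed; M is in state s.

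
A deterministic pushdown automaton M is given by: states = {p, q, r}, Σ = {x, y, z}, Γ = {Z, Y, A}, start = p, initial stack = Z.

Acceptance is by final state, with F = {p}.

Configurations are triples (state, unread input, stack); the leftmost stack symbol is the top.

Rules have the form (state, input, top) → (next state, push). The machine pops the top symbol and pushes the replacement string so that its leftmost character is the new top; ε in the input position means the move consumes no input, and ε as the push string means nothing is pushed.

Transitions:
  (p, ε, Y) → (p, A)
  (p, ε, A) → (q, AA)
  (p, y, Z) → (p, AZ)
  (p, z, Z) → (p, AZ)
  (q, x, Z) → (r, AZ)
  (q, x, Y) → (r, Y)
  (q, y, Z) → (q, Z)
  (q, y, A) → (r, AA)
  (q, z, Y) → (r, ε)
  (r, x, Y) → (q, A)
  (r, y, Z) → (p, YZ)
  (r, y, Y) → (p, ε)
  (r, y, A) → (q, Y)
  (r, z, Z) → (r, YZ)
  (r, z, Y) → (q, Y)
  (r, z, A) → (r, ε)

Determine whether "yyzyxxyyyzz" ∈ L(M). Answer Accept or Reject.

(p, yyzyxxyyyzz, Z)
  read y, top Z: go to p, push AZ → (p, yzyxxyyyzz, AZ)
  ε-move, top A: go to q, push AA → (q, yzyxxyyyzz, AAZ)
  read y, top A: go to r, push AA → (r, zyxxyyyzz, AAAZ)
  read z, top A: go to r, push ε → (r, yxxyyyzz, AAZ)
  read y, top A: go to q, push Y → (q, xxyyyzz, YAZ)
  read x, top Y: go to r, push Y → (r, xyyyzz, YAZ)
  read x, top Y: go to q, push A → (q, yyyzz, AAZ)
  read y, top A: go to r, push AA → (r, yyzz, AAAZ)
  read y, top A: go to q, push Y → (q, yzz, YAAZ)
No transition applies at (q, yzz, YAAZ); input not fully consumed.

Reject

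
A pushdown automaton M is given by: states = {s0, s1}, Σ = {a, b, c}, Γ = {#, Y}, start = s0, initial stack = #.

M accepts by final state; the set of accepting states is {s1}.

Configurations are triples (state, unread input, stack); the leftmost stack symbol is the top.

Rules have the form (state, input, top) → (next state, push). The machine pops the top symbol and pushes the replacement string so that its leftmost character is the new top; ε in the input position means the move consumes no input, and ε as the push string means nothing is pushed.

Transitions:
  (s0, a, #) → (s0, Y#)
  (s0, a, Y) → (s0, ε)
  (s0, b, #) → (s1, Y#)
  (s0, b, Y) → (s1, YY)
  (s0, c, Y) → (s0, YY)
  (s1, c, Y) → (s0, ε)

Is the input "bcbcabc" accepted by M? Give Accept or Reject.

Reject

No computation consumes all input and reaches a final state.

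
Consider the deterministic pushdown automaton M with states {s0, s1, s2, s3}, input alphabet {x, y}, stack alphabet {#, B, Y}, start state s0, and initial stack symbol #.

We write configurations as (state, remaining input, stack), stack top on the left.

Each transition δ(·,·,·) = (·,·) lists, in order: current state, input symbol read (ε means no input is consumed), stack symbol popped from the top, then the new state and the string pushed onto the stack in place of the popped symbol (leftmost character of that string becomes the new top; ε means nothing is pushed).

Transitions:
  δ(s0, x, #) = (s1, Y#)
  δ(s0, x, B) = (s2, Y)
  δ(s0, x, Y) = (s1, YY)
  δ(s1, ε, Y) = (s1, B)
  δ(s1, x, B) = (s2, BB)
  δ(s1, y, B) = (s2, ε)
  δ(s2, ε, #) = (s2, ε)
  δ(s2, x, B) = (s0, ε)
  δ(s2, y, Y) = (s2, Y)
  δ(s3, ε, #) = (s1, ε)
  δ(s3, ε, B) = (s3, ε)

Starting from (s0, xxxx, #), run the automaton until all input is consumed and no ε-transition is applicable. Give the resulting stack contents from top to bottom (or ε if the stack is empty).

Y#

(s0, xxxx, #)
  read x, top #: go to s1, push Y# → (s1, xxx, Y#)
  ε-move, top Y: go to s1, push B → (s1, xxx, B#)
  read x, top B: go to s2, push BB → (s2, xx, BB#)
  read x, top B: go to s0, push ε → (s0, x, B#)
  read x, top B: go to s2, push Y → (s2, ε, Y#)
All input consumed in state s2 with stack Y#.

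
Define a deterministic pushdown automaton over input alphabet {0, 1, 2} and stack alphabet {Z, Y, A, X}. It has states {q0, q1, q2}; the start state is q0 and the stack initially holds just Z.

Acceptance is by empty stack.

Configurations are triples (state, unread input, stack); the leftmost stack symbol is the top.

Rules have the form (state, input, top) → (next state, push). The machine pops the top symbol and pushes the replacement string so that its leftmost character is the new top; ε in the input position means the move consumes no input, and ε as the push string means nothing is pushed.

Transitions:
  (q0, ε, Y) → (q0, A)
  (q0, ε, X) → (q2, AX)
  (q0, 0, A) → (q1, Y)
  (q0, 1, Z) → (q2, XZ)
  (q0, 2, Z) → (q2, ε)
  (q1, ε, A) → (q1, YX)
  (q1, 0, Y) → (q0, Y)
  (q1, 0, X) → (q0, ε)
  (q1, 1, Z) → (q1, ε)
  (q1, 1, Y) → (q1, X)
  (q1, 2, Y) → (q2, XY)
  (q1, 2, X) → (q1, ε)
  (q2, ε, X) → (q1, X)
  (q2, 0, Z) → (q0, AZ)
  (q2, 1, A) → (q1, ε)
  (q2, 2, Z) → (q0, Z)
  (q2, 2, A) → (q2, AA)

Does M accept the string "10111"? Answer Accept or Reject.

Reject

(q0, 10111, Z)
  read 1, top Z: go to q2, push XZ → (q2, 0111, XZ)
  ε-move, top X: go to q1, push X → (q1, 0111, XZ)
  read 0, top X: go to q0, push ε → (q0, 111, Z)
  read 1, top Z: go to q2, push XZ → (q2, 11, XZ)
  ε-move, top X: go to q1, push X → (q1, 11, XZ)
No transition applies at (q1, 11, XZ); input not fully consumed.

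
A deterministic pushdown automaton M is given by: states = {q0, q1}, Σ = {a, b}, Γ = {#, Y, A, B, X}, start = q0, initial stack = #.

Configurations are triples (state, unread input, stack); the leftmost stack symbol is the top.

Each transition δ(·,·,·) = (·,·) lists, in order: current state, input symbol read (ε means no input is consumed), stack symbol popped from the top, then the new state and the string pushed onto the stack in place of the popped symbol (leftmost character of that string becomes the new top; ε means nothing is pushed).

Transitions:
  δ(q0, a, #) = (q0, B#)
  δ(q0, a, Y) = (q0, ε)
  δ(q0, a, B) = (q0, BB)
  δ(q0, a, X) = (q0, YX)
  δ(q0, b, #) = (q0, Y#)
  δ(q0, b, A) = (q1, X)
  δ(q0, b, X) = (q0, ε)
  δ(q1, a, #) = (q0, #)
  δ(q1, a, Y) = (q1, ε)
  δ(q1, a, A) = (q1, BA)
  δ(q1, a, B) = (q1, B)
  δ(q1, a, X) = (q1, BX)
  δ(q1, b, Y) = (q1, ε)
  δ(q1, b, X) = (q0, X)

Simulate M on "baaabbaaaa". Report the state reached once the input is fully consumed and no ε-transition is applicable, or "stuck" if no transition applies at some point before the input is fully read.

stuck

(q0, baaabbaaaa, #)
  read b, top #: go to q0, push Y# → (q0, aaabbaaaa, Y#)
  read a, top Y: go to q0, push ε → (q0, aabbaaaa, #)
  read a, top #: go to q0, push B# → (q0, abbaaaa, B#)
  read a, top B: go to q0, push BB → (q0, bbaaaa, BB#)
No transition for (q0, b, top B); M blocks with input bbaaaa remaining.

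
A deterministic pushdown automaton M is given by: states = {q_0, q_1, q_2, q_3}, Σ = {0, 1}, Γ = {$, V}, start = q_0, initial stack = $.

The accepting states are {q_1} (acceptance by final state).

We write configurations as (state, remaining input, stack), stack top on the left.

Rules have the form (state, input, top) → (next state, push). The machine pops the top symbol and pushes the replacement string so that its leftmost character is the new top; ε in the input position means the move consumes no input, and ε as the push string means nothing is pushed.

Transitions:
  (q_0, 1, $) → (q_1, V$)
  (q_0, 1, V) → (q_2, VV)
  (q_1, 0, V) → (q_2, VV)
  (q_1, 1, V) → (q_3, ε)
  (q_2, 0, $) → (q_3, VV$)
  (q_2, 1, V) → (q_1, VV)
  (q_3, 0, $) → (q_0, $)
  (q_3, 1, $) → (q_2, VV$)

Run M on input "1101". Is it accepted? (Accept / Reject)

(q_0, 1101, $)
  read 1, top $: go to q_1, push V$ → (q_1, 101, V$)
  read 1, top V: go to q_3, push ε → (q_3, 01, $)
  read 0, top $: go to q_0, push $ → (q_0, 1, $)
  read 1, top $: go to q_1, push V$ → (q_1, ε, V$)
All input consumed; state q_1 ∈ F.

Accept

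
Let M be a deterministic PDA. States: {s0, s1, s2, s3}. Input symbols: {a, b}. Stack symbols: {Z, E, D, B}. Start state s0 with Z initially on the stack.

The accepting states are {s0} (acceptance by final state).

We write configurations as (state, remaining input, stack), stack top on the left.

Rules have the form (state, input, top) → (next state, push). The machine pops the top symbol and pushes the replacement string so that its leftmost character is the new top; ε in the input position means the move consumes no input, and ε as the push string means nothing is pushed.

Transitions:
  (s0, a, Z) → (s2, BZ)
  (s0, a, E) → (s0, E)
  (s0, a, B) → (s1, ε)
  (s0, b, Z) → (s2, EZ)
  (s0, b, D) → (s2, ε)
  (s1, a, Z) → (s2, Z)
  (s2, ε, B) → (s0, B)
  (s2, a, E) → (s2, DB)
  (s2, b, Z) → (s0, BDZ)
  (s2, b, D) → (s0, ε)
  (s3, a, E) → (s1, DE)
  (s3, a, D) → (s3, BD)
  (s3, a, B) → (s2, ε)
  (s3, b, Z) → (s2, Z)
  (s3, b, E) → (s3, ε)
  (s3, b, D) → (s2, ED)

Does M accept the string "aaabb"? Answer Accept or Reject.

(s0, aaabb, Z)
  read a, top Z: go to s2, push BZ → (s2, aabb, BZ)
  ε-move, top B: go to s0, push B → (s0, aabb, BZ)
  read a, top B: go to s1, push ε → (s1, abb, Z)
  read a, top Z: go to s2, push Z → (s2, bb, Z)
  read b, top Z: go to s0, push BDZ → (s0, b, BDZ)
No transition applies at (s0, b, BDZ); input not fully consumed.

Reject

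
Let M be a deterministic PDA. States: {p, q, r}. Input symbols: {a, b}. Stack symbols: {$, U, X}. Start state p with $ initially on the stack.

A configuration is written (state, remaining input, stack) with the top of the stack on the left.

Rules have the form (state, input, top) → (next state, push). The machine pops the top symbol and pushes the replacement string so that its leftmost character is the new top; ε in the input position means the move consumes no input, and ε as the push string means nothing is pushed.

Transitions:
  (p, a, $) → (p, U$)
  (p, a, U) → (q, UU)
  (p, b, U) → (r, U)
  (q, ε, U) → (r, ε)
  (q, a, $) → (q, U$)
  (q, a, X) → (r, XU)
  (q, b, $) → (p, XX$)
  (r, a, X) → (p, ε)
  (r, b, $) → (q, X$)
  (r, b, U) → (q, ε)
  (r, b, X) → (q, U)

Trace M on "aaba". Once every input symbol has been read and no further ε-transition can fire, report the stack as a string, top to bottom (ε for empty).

(p, aaba, $)
  read a, top $: go to p, push U$ → (p, aba, U$)
  read a, top U: go to q, push UU → (q, ba, UU$)
  ε-move, top U: go to r, push ε → (r, ba, U$)
  read b, top U: go to q, push ε → (q, a, $)
  read a, top $: go to q, push U$ → (q, ε, U$)
  ε-move, top U: go to r, push ε → (r, ε, $)
All input consumed in state r with stack $.

$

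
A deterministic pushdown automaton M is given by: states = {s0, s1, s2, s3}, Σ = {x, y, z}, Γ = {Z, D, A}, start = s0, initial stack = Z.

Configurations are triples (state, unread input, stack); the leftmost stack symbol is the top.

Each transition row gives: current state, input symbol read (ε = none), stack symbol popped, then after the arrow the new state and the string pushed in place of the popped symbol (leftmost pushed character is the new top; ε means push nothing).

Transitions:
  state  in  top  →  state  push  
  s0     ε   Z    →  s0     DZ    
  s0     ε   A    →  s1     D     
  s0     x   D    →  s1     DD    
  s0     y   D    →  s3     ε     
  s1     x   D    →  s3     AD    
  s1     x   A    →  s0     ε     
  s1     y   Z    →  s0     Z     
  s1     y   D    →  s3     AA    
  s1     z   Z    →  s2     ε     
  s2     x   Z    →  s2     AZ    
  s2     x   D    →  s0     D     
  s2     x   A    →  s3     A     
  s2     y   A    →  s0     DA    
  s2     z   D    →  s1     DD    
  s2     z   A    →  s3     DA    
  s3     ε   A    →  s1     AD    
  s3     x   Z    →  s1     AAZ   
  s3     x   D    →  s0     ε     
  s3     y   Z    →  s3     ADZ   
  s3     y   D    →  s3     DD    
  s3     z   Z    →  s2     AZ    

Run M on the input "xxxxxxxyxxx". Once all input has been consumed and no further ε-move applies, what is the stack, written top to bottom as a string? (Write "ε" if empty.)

ADDDADDDDDZ

(s0, xxxxxxxyxxx, Z) ⊢ (s0, xxxxxxxyxxx, DZ) ⊢ (s1, xxxxxxyxxx, DDZ) ⊢ (s3, xxxxxyxxx, ADDZ) ⊢ (s1, xxxxxyxxx, ADDDZ) ⊢ (s0, xxxxyxxx, DDDZ) ⊢ (s1, xxxyxxx, DDDDZ) ⊢ (s3, xxyxxx, ADDDDZ) ⊢ (s1, xxyxxx, ADDDDDZ) ⊢ (s0, xyxxx, DDDDDZ) ⊢ (s1, yxxx, DDDDDDZ) ⊢ (s3, xxx, AADDDDDZ) ⊢ (s1, xxx, ADADDDDDZ) ⊢ (s0, xx, DADDDDDZ) ⊢ (s1, x, DDADDDDDZ) ⊢ (s3, ε, ADDADDDDDZ) ⊢ (s1, ε, ADDDADDDDDZ)
All input consumed in state s1 with stack ADDDADDDDDZ.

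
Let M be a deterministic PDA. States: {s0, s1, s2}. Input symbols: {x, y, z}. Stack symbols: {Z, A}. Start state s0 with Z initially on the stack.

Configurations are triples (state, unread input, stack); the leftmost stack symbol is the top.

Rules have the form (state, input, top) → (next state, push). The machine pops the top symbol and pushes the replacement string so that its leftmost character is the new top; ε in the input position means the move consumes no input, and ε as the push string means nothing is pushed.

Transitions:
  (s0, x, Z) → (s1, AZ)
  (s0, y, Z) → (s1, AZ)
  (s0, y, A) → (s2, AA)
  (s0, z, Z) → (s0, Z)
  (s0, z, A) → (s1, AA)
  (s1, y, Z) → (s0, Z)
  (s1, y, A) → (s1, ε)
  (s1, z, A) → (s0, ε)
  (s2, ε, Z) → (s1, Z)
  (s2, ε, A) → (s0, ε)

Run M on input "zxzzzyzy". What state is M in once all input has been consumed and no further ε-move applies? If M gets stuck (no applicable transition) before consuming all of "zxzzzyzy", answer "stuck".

s1

(s0, zxzzzyzy, Z) ⊢ (s0, xzzzyzy, Z) ⊢ (s1, zzzyzy, AZ) ⊢ (s0, zzyzy, Z) ⊢ (s0, zyzy, Z) ⊢ (s0, yzy, Z) ⊢ (s1, zy, AZ) ⊢ (s0, y, Z) ⊢ (s1, ε, AZ)
All input consumed; M is in state s1.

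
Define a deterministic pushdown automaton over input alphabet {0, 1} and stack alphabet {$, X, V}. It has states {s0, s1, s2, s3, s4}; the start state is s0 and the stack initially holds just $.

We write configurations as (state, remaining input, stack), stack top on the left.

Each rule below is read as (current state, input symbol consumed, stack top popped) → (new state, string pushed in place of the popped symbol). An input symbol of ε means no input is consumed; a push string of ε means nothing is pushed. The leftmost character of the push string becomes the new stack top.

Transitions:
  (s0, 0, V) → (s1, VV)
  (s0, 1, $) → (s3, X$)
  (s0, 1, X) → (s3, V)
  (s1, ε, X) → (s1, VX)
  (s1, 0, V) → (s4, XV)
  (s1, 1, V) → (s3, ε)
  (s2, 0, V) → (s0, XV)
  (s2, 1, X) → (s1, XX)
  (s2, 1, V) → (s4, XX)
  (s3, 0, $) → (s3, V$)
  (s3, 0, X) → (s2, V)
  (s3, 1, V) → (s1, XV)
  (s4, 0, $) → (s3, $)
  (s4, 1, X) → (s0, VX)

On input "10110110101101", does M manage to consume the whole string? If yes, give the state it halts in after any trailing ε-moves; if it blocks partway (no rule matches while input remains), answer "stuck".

(s0, 10110110101101, $)
  read 1, top $: go to s3, push X$ → (s3, 0110110101101, X$)
  read 0, top X: go to s2, push V → (s2, 110110101101, V$)
  read 1, top V: go to s4, push XX → (s4, 10110101101, XX$)
  read 1, top X: go to s0, push VX → (s0, 0110101101, VXX$)
  read 0, top V: go to s1, push VV → (s1, 110101101, VVXX$)
  read 1, top V: go to s3, push ε → (s3, 10101101, VXX$)
  read 1, top V: go to s1, push XV → (s1, 0101101, XVXX$)
  ε-move, top X: go to s1, push VX → (s1, 0101101, VXVXX$)
  read 0, top V: go to s4, push XV → (s4, 101101, XVXVXX$)
  read 1, top X: go to s0, push VX → (s0, 01101, VXVXVXX$)
  read 0, top V: go to s1, push VV → (s1, 1101, VVXVXVXX$)
  read 1, top V: go to s3, push ε → (s3, 101, VXVXVXX$)
  read 1, top V: go to s1, push XV → (s1, 01, XVXVXVXX$)
  ε-move, top X: go to s1, push VX → (s1, 01, VXVXVXVXX$)
  read 0, top V: go to s4, push XV → (s4, 1, XVXVXVXVXX$)
  read 1, top X: go to s0, push VX → (s0, ε, VXVXVXVXVXX$)
All input consumed; M is in state s0.

s0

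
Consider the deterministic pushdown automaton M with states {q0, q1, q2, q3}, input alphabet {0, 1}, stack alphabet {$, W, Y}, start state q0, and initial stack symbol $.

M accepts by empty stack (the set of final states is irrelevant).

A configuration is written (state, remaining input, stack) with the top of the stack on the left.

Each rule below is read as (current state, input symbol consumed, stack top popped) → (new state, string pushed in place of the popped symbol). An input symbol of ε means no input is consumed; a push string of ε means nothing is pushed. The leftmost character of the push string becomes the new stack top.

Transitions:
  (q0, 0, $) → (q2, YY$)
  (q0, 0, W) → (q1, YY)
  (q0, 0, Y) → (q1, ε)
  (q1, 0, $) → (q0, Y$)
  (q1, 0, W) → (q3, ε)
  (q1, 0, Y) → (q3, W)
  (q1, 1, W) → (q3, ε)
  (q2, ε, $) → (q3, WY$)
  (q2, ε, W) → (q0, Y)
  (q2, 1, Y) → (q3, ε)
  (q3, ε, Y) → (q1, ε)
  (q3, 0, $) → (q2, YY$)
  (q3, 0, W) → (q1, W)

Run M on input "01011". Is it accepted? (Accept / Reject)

Reject

(q0, 01011, $) ⊢ (q2, 1011, YY$) ⊢ (q3, 011, Y$) ⊢ (q1, 011, $) ⊢ (q0, 11, Y$)
No transition applies at (q0, 11, Y$); input not fully consumed.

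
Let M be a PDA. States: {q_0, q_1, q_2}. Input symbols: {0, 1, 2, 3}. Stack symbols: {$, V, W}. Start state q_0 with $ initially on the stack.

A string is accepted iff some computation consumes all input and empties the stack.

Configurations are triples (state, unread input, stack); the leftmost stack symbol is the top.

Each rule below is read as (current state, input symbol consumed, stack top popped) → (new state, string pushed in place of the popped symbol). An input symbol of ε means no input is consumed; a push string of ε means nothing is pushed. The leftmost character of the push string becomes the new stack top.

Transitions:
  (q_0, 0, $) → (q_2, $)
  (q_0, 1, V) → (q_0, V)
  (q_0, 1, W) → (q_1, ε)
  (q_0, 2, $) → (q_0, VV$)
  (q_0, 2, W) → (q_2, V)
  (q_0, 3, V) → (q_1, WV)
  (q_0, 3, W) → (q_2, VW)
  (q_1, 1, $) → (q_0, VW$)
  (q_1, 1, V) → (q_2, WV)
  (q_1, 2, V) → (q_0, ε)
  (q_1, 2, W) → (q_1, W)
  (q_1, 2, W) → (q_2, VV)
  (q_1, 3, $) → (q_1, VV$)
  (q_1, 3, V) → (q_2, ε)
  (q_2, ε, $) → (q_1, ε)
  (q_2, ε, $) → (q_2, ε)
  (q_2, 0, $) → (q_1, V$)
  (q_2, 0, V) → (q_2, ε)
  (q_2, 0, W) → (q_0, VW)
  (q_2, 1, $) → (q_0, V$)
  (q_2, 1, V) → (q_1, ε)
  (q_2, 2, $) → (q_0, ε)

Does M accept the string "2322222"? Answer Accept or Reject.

No computation consumes all input and empties the stack.

Reject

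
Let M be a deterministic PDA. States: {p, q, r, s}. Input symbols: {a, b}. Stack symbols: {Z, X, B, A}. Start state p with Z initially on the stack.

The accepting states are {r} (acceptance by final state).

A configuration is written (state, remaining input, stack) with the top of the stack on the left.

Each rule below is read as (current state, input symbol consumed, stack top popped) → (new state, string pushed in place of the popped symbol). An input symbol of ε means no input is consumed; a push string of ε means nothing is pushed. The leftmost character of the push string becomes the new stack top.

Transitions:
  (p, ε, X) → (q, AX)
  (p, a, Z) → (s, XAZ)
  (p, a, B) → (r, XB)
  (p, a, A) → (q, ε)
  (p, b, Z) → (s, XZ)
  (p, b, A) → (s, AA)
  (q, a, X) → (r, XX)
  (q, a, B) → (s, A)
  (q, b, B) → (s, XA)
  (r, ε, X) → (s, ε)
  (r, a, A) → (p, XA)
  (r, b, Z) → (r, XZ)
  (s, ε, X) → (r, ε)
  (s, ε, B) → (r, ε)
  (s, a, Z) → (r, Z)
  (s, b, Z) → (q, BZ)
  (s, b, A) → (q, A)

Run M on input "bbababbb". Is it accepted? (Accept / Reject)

(p, bbababbb, Z)
  read b, top Z: go to s, push XZ → (s, bababbb, XZ)
  ε-move, top X: go to r, push ε → (r, bababbb, Z)
  read b, top Z: go to r, push XZ → (r, ababbb, XZ)
  ε-move, top X: go to s, push ε → (s, ababbb, Z)
  read a, top Z: go to r, push Z → (r, babbb, Z)
  read b, top Z: go to r, push XZ → (r, abbb, XZ)
  ε-move, top X: go to s, push ε → (s, abbb, Z)
  read a, top Z: go to r, push Z → (r, bbb, Z)
  read b, top Z: go to r, push XZ → (r, bb, XZ)
  ε-move, top X: go to s, push ε → (s, bb, Z)
  read b, top Z: go to q, push BZ → (q, b, BZ)
  read b, top B: go to s, push XA → (s, ε, XAZ)
  ε-move, top X: go to r, push ε → (r, ε, AZ)
All input consumed; state r ∈ F.

Accept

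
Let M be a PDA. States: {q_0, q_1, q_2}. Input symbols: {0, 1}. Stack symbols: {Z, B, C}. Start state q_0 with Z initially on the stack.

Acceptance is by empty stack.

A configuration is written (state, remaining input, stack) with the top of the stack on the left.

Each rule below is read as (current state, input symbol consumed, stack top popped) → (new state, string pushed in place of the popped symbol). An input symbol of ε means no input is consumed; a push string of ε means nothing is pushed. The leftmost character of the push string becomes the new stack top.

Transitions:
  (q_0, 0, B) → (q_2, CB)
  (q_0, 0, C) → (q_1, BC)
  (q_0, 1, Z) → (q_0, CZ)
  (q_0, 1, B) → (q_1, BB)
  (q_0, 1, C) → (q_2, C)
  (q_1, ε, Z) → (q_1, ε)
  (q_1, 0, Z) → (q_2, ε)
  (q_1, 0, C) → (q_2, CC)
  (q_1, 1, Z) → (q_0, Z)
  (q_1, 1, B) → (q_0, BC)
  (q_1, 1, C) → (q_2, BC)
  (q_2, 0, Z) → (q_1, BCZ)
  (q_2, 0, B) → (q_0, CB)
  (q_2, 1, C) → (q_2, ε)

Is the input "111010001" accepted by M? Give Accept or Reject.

Reject

No computation consumes all input and empties the stack.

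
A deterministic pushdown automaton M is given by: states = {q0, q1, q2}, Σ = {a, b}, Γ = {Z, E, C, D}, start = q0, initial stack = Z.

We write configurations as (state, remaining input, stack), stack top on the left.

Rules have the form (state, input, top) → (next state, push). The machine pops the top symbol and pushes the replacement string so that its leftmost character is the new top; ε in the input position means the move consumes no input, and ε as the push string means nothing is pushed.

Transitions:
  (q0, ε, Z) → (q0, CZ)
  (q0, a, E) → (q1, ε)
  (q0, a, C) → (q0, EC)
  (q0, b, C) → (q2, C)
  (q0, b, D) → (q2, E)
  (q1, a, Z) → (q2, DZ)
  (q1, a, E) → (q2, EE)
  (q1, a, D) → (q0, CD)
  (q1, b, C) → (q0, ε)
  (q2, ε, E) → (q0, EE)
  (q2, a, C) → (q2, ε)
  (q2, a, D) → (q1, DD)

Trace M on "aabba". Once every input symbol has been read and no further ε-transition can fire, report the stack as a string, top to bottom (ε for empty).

(q0, aabba, Z) ⊢ (q0, aabba, CZ) ⊢ (q0, abba, ECZ) ⊢ (q1, bba, CZ) ⊢ (q0, ba, Z) ⊢ (q0, ba, CZ) ⊢ (q2, a, CZ) ⊢ (q2, ε, Z)
All input consumed in state q2 with stack Z.

Z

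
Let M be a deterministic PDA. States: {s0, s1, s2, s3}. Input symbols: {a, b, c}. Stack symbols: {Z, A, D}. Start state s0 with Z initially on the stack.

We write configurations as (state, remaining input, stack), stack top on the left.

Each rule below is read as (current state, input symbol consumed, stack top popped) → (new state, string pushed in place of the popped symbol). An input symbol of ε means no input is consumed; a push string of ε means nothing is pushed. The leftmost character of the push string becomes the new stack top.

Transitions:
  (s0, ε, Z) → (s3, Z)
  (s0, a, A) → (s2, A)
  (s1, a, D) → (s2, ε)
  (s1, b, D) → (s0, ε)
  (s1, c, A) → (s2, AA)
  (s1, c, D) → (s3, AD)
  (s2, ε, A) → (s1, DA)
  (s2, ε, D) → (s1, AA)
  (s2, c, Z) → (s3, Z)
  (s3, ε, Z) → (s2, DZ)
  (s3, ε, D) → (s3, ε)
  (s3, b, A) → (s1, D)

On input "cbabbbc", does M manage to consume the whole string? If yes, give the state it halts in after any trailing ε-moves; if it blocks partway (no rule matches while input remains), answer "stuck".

(s0, cbabbbc, Z)
  ε-move, top Z: go to s3, push Z → (s3, cbabbbc, Z)
  ε-move, top Z: go to s2, push DZ → (s2, cbabbbc, DZ)
  ε-move, top D: go to s1, push AA → (s1, cbabbbc, AAZ)
  read c, top A: go to s2, push AA → (s2, babbbc, AAAZ)
  ε-move, top A: go to s1, push DA → (s1, babbbc, DAAAZ)
  read b, top D: go to s0, push ε → (s0, abbbc, AAAZ)
  read a, top A: go to s2, push A → (s2, bbbc, AAAZ)
  ε-move, top A: go to s1, push DA → (s1, bbbc, DAAAZ)
  read b, top D: go to s0, push ε → (s0, bbc, AAAZ)
No transition for (s0, b, top A); M blocks with input bbc remaining.

stuck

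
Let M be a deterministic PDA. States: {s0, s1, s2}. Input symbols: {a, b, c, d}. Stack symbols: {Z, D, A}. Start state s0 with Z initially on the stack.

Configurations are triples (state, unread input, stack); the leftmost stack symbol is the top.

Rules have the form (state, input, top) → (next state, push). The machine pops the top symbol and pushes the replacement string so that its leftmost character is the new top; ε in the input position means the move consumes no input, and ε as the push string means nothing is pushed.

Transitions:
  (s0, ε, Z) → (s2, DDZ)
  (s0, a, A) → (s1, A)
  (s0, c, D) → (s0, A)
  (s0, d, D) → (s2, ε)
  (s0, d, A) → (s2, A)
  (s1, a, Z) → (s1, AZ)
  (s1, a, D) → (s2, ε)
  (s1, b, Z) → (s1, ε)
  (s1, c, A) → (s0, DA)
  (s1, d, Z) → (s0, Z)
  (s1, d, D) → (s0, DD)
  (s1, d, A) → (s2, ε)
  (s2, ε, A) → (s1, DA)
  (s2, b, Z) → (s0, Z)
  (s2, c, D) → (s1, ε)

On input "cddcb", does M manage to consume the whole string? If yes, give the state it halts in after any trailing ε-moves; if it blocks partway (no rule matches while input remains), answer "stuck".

(s0, cddcb, Z)
  ε-move, top Z: go to s2, push DDZ → (s2, cddcb, DDZ)
  read c, top D: go to s1, push ε → (s1, ddcb, DZ)
  read d, top D: go to s0, push DD → (s0, dcb, DDZ)
  read d, top D: go to s2, push ε → (s2, cb, DZ)
  read c, top D: go to s1, push ε → (s1, b, Z)
  read b, top Z: go to s1, push ε → (s1, ε, ε)
All input consumed; M is in state s1.

s1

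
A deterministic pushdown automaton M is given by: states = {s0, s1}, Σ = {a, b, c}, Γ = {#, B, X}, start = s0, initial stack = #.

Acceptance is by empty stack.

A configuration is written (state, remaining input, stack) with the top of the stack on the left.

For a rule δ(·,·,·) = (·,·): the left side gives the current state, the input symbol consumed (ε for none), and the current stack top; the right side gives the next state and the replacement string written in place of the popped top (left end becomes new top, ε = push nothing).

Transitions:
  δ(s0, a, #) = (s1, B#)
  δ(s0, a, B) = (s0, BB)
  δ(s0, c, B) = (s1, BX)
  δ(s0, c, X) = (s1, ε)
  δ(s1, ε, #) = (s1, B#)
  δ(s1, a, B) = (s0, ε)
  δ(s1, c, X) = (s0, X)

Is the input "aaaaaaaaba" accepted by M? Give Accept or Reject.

Reject

(s0, aaaaaaaaba, #) ⊢ (s1, aaaaaaaba, B#) ⊢ (s0, aaaaaaba, #) ⊢ (s1, aaaaaba, B#) ⊢ (s0, aaaaba, #) ⊢ (s1, aaaba, B#) ⊢ (s0, aaba, #) ⊢ (s1, aba, B#) ⊢ (s0, ba, #)
No transition applies at (s0, ba, #); input not fully consumed.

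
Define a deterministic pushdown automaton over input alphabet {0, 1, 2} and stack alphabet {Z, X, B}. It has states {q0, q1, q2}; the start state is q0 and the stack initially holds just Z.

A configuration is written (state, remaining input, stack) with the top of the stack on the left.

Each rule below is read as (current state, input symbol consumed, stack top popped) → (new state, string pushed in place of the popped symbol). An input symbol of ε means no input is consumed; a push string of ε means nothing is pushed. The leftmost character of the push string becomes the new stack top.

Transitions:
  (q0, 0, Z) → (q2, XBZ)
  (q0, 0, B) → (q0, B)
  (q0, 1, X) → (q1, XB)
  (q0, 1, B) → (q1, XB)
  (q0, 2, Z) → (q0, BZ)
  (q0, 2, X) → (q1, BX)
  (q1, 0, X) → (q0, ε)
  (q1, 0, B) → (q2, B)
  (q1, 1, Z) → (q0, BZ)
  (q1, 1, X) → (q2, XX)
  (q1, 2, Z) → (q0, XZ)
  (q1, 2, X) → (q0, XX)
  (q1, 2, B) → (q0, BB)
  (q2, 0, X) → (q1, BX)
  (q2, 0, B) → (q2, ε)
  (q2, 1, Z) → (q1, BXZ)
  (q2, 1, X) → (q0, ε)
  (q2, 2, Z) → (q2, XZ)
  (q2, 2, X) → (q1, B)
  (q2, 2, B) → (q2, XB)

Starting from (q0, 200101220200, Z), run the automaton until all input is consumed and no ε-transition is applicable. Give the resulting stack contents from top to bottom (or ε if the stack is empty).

(q0, 200101220200, Z) ⊢ (q0, 00101220200, BZ) ⊢ (q0, 0101220200, BZ) ⊢ (q0, 101220200, BZ) ⊢ (q1, 01220200, XBZ) ⊢ (q0, 1220200, BZ) ⊢ (q1, 220200, XBZ) ⊢ (q0, 20200, XXBZ) ⊢ (q1, 0200, BXXBZ) ⊢ (q2, 200, BXXBZ) ⊢ (q2, 00, XBXXBZ) ⊢ (q1, 0, BXBXXBZ) ⊢ (q2, ε, BXBXXBZ)
All input consumed in state q2 with stack BXBXXBZ.

BXBXXBZ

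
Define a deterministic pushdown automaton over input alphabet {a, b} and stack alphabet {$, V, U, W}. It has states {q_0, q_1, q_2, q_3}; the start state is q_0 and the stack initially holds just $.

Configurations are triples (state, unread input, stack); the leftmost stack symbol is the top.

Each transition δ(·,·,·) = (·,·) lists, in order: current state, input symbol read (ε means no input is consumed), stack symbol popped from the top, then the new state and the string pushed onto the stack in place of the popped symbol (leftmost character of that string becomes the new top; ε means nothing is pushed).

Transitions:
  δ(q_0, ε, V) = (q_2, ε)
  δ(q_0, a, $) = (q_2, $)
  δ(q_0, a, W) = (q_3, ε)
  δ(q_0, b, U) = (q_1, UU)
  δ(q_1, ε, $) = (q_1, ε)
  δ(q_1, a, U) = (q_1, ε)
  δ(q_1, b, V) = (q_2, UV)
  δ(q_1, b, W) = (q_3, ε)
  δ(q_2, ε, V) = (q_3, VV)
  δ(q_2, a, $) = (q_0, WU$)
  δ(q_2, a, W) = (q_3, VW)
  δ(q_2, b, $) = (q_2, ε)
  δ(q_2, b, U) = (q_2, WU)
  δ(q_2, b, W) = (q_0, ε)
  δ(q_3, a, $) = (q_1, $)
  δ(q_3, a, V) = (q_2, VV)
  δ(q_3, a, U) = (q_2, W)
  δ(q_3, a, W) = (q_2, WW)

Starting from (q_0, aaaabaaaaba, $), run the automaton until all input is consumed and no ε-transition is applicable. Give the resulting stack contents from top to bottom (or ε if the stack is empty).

$

(q_0, aaaabaaaaba, $)
  read a, top $: go to q_2, push $ → (q_2, aaabaaaaba, $)
  read a, top $: go to q_0, push WU$ → (q_0, aabaaaaba, WU$)
  read a, top W: go to q_3, push ε → (q_3, abaaaaba, U$)
  read a, top U: go to q_2, push W → (q_2, baaaaba, W$)
  read b, top W: go to q_0, push ε → (q_0, aaaaba, $)
  read a, top $: go to q_2, push $ → (q_2, aaaba, $)
  read a, top $: go to q_0, push WU$ → (q_0, aaba, WU$)
  read a, top W: go to q_3, push ε → (q_3, aba, U$)
  read a, top U: go to q_2, push W → (q_2, ba, W$)
  read b, top W: go to q_0, push ε → (q_0, a, $)
  read a, top $: go to q_2, push $ → (q_2, ε, $)
All input consumed in state q_2 with stack $.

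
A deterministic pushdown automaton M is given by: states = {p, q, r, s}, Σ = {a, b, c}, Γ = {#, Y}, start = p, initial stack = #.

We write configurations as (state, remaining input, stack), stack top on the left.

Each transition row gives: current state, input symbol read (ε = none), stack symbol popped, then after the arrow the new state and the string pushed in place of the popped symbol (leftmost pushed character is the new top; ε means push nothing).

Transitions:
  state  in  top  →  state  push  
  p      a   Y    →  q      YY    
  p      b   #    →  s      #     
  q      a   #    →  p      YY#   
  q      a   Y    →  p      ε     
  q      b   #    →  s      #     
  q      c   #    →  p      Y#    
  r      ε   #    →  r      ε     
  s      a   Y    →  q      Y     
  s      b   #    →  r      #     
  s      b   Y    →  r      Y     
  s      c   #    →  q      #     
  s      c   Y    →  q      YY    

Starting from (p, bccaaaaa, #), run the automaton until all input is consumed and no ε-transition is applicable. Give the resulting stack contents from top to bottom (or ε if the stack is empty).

YY#

(p, bccaaaaa, #)
  read b, top #: go to s, push # → (s, ccaaaaa, #)
  read c, top #: go to q, push # → (q, caaaaa, #)
  read c, top #: go to p, push Y# → (p, aaaaa, Y#)
  read a, top Y: go to q, push YY → (q, aaaa, YY#)
  read a, top Y: go to p, push ε → (p, aaa, Y#)
  read a, top Y: go to q, push YY → (q, aa, YY#)
  read a, top Y: go to p, push ε → (p, a, Y#)
  read a, top Y: go to q, push YY → (q, ε, YY#)
All input consumed in state q with stack YY#.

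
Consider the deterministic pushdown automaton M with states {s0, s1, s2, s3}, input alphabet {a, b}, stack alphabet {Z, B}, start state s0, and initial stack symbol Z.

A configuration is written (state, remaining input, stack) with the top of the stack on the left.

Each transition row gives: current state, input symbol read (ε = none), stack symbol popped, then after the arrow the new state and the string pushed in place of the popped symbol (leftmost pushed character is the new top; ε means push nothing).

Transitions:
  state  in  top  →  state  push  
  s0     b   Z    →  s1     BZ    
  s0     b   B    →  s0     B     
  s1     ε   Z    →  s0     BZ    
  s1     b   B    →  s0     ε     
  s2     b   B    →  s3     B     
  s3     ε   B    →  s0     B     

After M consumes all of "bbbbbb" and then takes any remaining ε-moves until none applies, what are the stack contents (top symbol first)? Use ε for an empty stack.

Z

(s0, bbbbbb, Z)
  read b, top Z: go to s1, push BZ → (s1, bbbbb, BZ)
  read b, top B: go to s0, push ε → (s0, bbbb, Z)
  read b, top Z: go to s1, push BZ → (s1, bbb, BZ)
  read b, top B: go to s0, push ε → (s0, bb, Z)
  read b, top Z: go to s1, push BZ → (s1, b, BZ)
  read b, top B: go to s0, push ε → (s0, ε, Z)
All input consumed in state s0 with stack Z.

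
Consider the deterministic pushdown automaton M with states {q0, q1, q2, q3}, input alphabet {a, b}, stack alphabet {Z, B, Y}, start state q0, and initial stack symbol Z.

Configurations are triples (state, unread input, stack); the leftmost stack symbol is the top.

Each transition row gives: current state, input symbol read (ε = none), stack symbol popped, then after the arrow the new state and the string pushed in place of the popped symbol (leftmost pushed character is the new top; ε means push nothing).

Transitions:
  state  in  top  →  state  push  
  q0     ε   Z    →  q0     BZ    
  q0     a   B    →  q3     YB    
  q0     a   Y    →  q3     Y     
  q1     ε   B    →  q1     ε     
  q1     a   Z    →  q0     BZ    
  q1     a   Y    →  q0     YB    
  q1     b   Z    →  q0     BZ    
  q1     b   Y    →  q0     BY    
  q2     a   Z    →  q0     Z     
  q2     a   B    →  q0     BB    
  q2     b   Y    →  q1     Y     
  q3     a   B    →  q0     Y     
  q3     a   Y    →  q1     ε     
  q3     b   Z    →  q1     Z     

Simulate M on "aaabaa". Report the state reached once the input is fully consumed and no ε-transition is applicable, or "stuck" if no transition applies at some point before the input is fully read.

stuck

(q0, aaabaa, Z)
  ε-move, top Z: go to q0, push BZ → (q0, aaabaa, BZ)
  read a, top B: go to q3, push YB → (q3, aabaa, YBZ)
  read a, top Y: go to q1, push ε → (q1, abaa, BZ)
  ε-move, top B: go to q1, push ε → (q1, abaa, Z)
  read a, top Z: go to q0, push BZ → (q0, baa, BZ)
No transition for (q0, b, top B); M blocks with input baa remaining.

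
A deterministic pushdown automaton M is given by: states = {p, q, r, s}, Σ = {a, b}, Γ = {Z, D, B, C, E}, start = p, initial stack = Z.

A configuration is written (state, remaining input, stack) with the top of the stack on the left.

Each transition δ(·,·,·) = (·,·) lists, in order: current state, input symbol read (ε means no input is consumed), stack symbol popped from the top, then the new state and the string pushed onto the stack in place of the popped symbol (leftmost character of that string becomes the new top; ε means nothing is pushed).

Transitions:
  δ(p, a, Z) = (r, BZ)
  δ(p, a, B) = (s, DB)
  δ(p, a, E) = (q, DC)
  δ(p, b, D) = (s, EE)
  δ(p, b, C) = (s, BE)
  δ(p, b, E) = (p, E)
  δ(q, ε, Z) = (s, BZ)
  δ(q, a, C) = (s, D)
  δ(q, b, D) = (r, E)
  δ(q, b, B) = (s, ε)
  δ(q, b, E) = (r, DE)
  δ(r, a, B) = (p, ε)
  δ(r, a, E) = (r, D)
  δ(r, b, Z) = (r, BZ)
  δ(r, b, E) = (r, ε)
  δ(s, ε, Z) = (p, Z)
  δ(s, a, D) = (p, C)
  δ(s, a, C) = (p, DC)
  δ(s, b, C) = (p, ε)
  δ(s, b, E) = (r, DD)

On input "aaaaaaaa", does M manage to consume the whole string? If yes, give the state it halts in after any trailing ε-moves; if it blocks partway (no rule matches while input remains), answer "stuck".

p

(p, aaaaaaaa, Z) ⊢ (r, aaaaaaa, BZ) ⊢ (p, aaaaaa, Z) ⊢ (r, aaaaa, BZ) ⊢ (p, aaaa, Z) ⊢ (r, aaa, BZ) ⊢ (p, aa, Z) ⊢ (r, a, BZ) ⊢ (p, ε, Z)
All input consumed; M is in state p.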